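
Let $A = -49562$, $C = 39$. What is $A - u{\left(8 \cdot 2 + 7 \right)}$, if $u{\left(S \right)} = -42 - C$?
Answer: $-49481$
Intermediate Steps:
$u{\left(S \right)} = -81$ ($u{\left(S \right)} = -42 - 39 = -81$)
$A - u{\left(8 \cdot 2 + 7 \right)} = -49562 - -81 = -49562 + 81 = -49481$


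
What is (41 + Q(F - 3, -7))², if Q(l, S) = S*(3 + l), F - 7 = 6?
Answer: 2500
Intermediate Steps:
F = 13 (F = 7 + 6 = 13)
(41 + Q(F - 3, -7))² = (41 - 7*(3 + (13 - 3)))² = (41 - 7*(3 + 10))² = (41 - 7*13)² = (41 - 91)² = (-50)² = 2500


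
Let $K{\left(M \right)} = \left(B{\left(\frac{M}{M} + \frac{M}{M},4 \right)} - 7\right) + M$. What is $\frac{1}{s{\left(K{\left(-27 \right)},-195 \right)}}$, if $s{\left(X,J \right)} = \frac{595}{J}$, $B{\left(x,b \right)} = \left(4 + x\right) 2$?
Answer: $- \frac{39}{119} \approx -0.32773$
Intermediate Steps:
$B{\left(x,b \right)} = 8 + 2 x$
$K{\left(M \right)} = 5 + M$ ($K{\left(M \right)} = \left(\left(8 + 2 \left(\frac{M}{M} + \frac{M}{M}\right)\right) - 7\right) + M = \left(\left(8 + 2 \left(1 + 1\right)\right) - 7\right) + M = \left(\left(8 + 2 \cdot 2\right) - 7\right) + M = \left(\left(8 + 4\right) - 7\right) + M = \left(12 - 7\right) + M = 5 + M$)
$\frac{1}{s{\left(K{\left(-27 \right)},-195 \right)}} = \frac{1}{595 \frac{1}{-195}} = \frac{1}{595 \left(- \frac{1}{195}\right)} = \frac{1}{- \frac{119}{39}} = - \frac{39}{119}$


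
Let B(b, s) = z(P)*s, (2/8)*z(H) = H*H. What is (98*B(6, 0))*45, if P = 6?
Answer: 0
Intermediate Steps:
z(H) = 4*H² (z(H) = 4*(H*H) = 4*H²)
B(b, s) = 144*s (B(b, s) = (4*6²)*s = (4*36)*s = 144*s)
(98*B(6, 0))*45 = (98*(144*0))*45 = (98*0)*45 = 0*45 = 0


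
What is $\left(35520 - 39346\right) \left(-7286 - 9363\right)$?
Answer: $63699074$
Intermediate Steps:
$\left(35520 - 39346\right) \left(-7286 - 9363\right) = \left(-3826\right) \left(-16649\right) = 63699074$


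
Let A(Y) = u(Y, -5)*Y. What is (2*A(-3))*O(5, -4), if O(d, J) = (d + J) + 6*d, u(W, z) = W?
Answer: 558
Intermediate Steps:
O(d, J) = J + 7*d (O(d, J) = (J + d) + 6*d = J + 7*d)
A(Y) = Y² (A(Y) = Y*Y = Y²)
(2*A(-3))*O(5, -4) = (2*(-3)²)*(-4 + 7*5) = (2*9)*(-4 + 35) = 18*31 = 558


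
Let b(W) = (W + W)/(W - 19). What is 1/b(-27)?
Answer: 23/27 ≈ 0.85185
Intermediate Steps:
b(W) = 2*W/(-19 + W) (b(W) = (2*W)/(-19 + W) = 2*W/(-19 + W))
1/b(-27) = 1/(2*(-27)/(-19 - 27)) = 1/(2*(-27)/(-46)) = 1/(2*(-27)*(-1/46)) = 1/(27/23) = 23/27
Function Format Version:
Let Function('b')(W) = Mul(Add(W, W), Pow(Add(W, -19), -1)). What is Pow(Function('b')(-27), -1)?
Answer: Rational(23, 27) ≈ 0.85185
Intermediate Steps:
Function('b')(W) = Mul(2, W, Pow(Add(-19, W), -1)) (Function('b')(W) = Mul(Mul(2, W), Pow(Add(-19, W), -1)) = Mul(2, W, Pow(Add(-19, W), -1)))
Pow(Function('b')(-27), -1) = Pow(Mul(2, -27, Pow(Add(-19, -27), -1)), -1) = Pow(Mul(2, -27, Pow(-46, -1)), -1) = Pow(Mul(2, -27, Rational(-1, 46)), -1) = Pow(Rational(27, 23), -1) = Rational(23, 27)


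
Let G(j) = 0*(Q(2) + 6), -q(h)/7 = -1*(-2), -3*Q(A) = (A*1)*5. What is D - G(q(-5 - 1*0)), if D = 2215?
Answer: 2215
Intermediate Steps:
Q(A) = -5*A/3 (Q(A) = -A*1*5/3 = -A*5/3 = -5*A/3)
q(h) = -14 (q(h) = -(-7)*(-2) = -7*2 = -14)
G(j) = 0 (G(j) = 0*(-5/3*2 + 6) = 0*(-10/3 + 6) = 0*(8/3) = 0)
D - G(q(-5 - 1*0)) = 2215 - 1*0 = 2215 + 0 = 2215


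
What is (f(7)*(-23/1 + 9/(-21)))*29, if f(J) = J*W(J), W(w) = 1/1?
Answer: -4756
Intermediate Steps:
W(w) = 1
f(J) = J (f(J) = J*1 = J)
(f(7)*(-23/1 + 9/(-21)))*29 = (7*(-23/1 + 9/(-21)))*29 = (7*(-23*1 + 9*(-1/21)))*29 = (7*(-23 - 3/7))*29 = (7*(-164/7))*29 = -164*29 = -4756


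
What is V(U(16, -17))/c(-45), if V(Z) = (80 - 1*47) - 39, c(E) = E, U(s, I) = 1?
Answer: 2/15 ≈ 0.13333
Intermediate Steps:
V(Z) = -6 (V(Z) = (80 - 47) - 39 = 33 - 39 = -6)
V(U(16, -17))/c(-45) = -6/(-45) = -6*(-1/45) = 2/15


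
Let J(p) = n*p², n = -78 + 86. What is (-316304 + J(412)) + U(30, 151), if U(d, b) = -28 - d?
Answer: 1041590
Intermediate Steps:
n = 8
J(p) = 8*p²
(-316304 + J(412)) + U(30, 151) = (-316304 + 8*412²) + (-28 - 1*30) = (-316304 + 8*169744) + (-28 - 30) = (-316304 + 1357952) - 58 = 1041648 - 58 = 1041590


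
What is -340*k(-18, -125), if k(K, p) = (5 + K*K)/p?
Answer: 22372/25 ≈ 894.88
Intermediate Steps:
k(K, p) = (5 + K²)/p
-340*k(-18, -125) = -340*(5 + (-18)²)/(-125) = -(-68)*(5 + 324)/25 = -(-68)*329/25 = -340*(-329/125) = 22372/25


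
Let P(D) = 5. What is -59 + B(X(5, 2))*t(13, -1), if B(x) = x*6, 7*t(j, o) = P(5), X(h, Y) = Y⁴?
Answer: 67/7 ≈ 9.5714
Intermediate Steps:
t(j, o) = 5/7 (t(j, o) = (⅐)*5 = 5/7)
B(x) = 6*x
-59 + B(X(5, 2))*t(13, -1) = -59 + (6*2⁴)*(5/7) = -59 + (6*16)*(5/7) = -59 + 96*(5/7) = -59 + 480/7 = 67/7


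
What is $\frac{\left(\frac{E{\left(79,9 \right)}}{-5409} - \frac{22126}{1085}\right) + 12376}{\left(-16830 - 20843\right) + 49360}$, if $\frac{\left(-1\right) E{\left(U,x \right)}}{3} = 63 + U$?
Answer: $\frac{24170872772}{22862752185} \approx 1.0572$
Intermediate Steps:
$E{\left(U,x \right)} = -189 - 3 U$ ($E{\left(U,x \right)} = - 3 \left(63 + U\right) = -189 - 3 U$)
$\frac{\left(\frac{E{\left(79,9 \right)}}{-5409} - \frac{22126}{1085}\right) + 12376}{\left(-16830 - 20843\right) + 49360} = \frac{\left(\frac{-189 - 237}{-5409} - \frac{22126}{1085}\right) + 12376}{\left(-16830 - 20843\right) + 49360} = \frac{\left(\left(-189 - 237\right) \left(- \frac{1}{5409}\right) - \frac{22126}{1085}\right) + 12376}{\left(-16830 - 20843\right) + 49360} = \frac{\left(\left(-426\right) \left(- \frac{1}{5409}\right) - \frac{22126}{1085}\right) + 12376}{-37673 + 49360} = \frac{\left(\frac{142}{1803} - \frac{22126}{1085}\right) + 12376}{11687} = \left(- \frac{39739108}{1956255} + 12376\right) \frac{1}{11687} = \frac{24170872772}{1956255} \cdot \frac{1}{11687} = \frac{24170872772}{22862752185}$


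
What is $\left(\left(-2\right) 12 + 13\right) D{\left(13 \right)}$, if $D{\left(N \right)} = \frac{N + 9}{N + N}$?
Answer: $- \frac{121}{13} \approx -9.3077$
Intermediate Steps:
$D{\left(N \right)} = \frac{9 + N}{2 N}$
$\left(\left(-2\right) 12 + 13\right) D{\left(13 \right)} = \left(\left(-2\right) 12 + 13\right) \frac{9 + 13}{2 \cdot 13} = \left(-24 + 13\right) \frac{1}{2} \cdot \frac{1}{13} \cdot 22 = \left(-11\right) \frac{11}{13} = - \frac{121}{13}$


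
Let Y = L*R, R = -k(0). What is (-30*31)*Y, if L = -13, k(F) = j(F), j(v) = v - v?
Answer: 0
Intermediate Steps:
j(v) = 0
k(F) = 0
R = 0 (R = -1*0 = 0)
Y = 0 (Y = -13*0 = 0)
(-30*31)*Y = -30*31*0 = -930*0 = 0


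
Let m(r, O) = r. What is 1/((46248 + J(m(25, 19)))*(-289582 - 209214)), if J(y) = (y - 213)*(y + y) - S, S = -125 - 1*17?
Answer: -1/18450464040 ≈ -5.4199e-11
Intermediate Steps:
S = -142 (S = -125 - 17 = -142)
J(y) = 142 + 2*y*(-213 + y) (J(y) = (y - 213)*(y + y) - 1*(-142) = (-213 + y)*(2*y) + 142 = 2*y*(-213 + y) + 142 = 142 + 2*y*(-213 + y))
1/((46248 + J(m(25, 19)))*(-289582 - 209214)) = 1/((46248 + (142 - 426*25 + 2*25²))*(-289582 - 209214)) = 1/((46248 + (142 - 10650 + 2*625))*(-498796)) = 1/((46248 + (142 - 10650 + 1250))*(-498796)) = 1/((46248 - 9258)*(-498796)) = 1/(36990*(-498796)) = 1/(-18450464040) = -1/18450464040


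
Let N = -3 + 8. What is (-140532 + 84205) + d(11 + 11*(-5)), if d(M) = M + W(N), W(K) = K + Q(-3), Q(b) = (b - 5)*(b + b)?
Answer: -56318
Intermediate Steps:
N = 5
Q(b) = 2*b*(-5 + b) (Q(b) = (-5 + b)*(2*b) = 2*b*(-5 + b))
W(K) = 48 + K (W(K) = K + 2*(-3)*(-5 - 3) = K + 2*(-3)*(-8) = K + 48 = 48 + K)
d(M) = 53 + M (d(M) = M + (48 + 5) = M + 53 = 53 + M)
(-140532 + 84205) + d(11 + 11*(-5)) = (-140532 + 84205) + (53 + (11 + 11*(-5))) = -56327 + (53 + (11 - 55)) = -56327 + (53 - 44) = -56327 + 9 = -56318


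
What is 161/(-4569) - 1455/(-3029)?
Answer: 6160226/13839501 ≈ 0.44512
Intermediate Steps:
161/(-4569) - 1455/(-3029) = 161*(-1/4569) - 1455*(-1/3029) = -161/4569 + 1455/3029 = 6160226/13839501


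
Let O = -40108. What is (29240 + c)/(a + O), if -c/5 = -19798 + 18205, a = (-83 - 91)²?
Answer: -37205/9832 ≈ -3.7841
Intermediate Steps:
a = 30276 (a = (-174)² = 30276)
c = 7965 (c = -5*(-19798 + 18205) = -5*(-1593) = 7965)
(29240 + c)/(a + O) = (29240 + 7965)/(30276 - 40108) = 37205/(-9832) = 37205*(-1/9832) = -37205/9832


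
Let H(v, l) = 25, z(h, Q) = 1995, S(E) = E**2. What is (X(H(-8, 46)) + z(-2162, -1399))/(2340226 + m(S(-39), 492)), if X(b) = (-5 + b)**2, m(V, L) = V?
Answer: 2395/2341747 ≈ 0.0010227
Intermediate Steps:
(X(H(-8, 46)) + z(-2162, -1399))/(2340226 + m(S(-39), 492)) = ((-5 + 25)**2 + 1995)/(2340226 + (-39)**2) = (20**2 + 1995)/(2340226 + 1521) = (400 + 1995)/2341747 = 2395*(1/2341747) = 2395/2341747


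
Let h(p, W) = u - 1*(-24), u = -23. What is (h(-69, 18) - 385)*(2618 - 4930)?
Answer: 887808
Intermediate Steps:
h(p, W) = 1 (h(p, W) = -23 - 1*(-24) = -23 + 24 = 1)
(h(-69, 18) - 385)*(2618 - 4930) = (1 - 385)*(2618 - 4930) = -384*(-2312) = 887808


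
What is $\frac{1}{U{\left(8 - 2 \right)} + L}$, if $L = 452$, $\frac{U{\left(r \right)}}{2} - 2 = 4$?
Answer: $\frac{1}{464} \approx 0.0021552$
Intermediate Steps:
$U{\left(r \right)} = 12$ ($U{\left(r \right)} = 4 + 2 \cdot 4 = 4 + 8 = 12$)
$\frac{1}{U{\left(8 - 2 \right)} + L} = \frac{1}{12 + 452} = \frac{1}{464}$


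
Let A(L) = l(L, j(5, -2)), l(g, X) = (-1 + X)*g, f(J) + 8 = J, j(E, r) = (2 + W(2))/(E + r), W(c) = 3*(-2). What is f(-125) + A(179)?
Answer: -1652/3 ≈ -550.67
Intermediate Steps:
W(c) = -6
j(E, r) = -4/(E + r) (j(E, r) = (2 - 6)/(E + r) = -4/(E + r))
f(J) = -8 + J
l(g, X) = g*(-1 + X)
A(L) = -7*L/3 (A(L) = L*(-1 - 4/(5 - 2)) = L*(-1 - 4/3) = L*(-7/3) = -7*L/3)
f(-125) + A(179) = (-8 - 125) - 7/3*179 = -133 - 1253/3 = -1652/3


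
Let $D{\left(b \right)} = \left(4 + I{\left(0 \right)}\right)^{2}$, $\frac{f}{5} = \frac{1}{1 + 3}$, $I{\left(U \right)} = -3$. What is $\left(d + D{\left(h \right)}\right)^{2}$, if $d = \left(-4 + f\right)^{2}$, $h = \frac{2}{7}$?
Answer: $\frac{18769}{256} \approx 73.316$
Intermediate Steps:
$h = \frac{2}{7}$ ($h = 2 \cdot \frac{1}{7} = \frac{2}{7} \approx 0.28571$)
$f = \frac{5}{4}$ ($f = \frac{5}{1 + 3} = \frac{5}{4} \approx 1.25$)
$D{\left(b \right)} = 1$ ($D{\left(b \right)} = \left(4 - 3\right)^{2} = 1^{2} = 1$)
$d = \frac{121}{16}$ ($d = \left(-4 + \frac{5}{4}\right)^{2} = \left(- \frac{11}{4}\right)^{2} = \frac{121}{16} \approx 7.5625$)
$\left(d + D{\left(h \right)}\right)^{2} = \left(\frac{121}{16} + 1\right)^{2} = \left(\frac{137}{16}\right)^{2} = \frac{18769}{256}$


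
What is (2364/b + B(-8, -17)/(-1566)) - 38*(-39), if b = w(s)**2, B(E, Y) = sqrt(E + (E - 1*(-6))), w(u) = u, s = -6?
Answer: 4643/3 - I*sqrt(10)/1566 ≈ 1547.7 - 0.0020193*I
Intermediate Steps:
B(E, Y) = sqrt(6 + 2*E) (B(E, Y) = sqrt(E + (E + 6)) = sqrt(E + (6 + E)) = sqrt(6 + 2*E))
b = 36 (b = (-6)**2 = 36)
(2364/b + B(-8, -17)/(-1566)) - 38*(-39) = (2364/36 + sqrt(6 + 2*(-8))/(-1566)) - 38*(-39) = (2364*(1/36) + sqrt(6 - 16)*(-1/1566)) + 1482 = (197/3 + sqrt(-10)*(-1/1566)) + 1482 = (197/3 + (I*sqrt(10))*(-1/1566)) + 1482 = (197/3 - I*sqrt(10)/1566) + 1482 = 4643/3 - I*sqrt(10)/1566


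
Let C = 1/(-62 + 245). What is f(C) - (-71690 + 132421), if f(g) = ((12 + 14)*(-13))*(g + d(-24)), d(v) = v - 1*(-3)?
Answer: -9815177/183 ≈ -53635.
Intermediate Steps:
d(v) = 3 + v (d(v) = v + 3 = 3 + v)
C = 1/183 ≈ 0.0054645
f(g) = 7098 - 338*g (f(g) = ((12 + 14)*(-13))*(g + (3 - 24)) = (26*(-13))*(g - 21) = -338*(-21 + g) = 7098 - 338*g)
f(C) - (-71690 + 132421) = (7098 - 338*1/183) - (-71690 + 132421) = (7098 - 338/183) - 1*60731 = 1298596/183 - 60731 = -9815177/183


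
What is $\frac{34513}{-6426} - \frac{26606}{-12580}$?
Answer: $- \frac{1935319}{594405} \approx -3.2559$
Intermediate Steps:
$\frac{34513}{-6426} - \frac{26606}{-12580} = 34513 \left(- \frac{1}{6426}\right) - - \frac{13303}{6290} = - \frac{34513}{6426} + \frac{13303}{6290} = - \frac{1935319}{594405}$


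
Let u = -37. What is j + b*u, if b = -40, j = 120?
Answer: 1600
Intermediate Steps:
j + b*u = 120 - 40*(-37) = 120 + 1480 = 1600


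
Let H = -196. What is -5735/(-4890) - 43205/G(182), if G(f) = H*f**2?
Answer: 3744463589/3174736656 ≈ 1.1795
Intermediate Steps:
G(f) = -196*f**2
-5735/(-4890) - 43205/G(182) = -5735/(-4890) - 43205/((-196*182**2)) = -5735*(-1/4890) - 43205/((-196*33124)) = 1147/978 - 43205/(-6492304) = 1147/978 - 43205*(-1/6492304) = 1147/978 + 43205/6492304 = 3744463589/3174736656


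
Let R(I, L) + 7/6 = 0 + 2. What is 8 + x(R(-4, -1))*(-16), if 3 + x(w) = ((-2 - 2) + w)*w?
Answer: 884/9 ≈ 98.222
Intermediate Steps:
R(I, L) = ⅚ (R(I, L) = -7/6 + (0 + 2) = -7/6 + 2 = ⅚)
x(w) = -3 + w*(-4 + w) (x(w) = -3 + ((-2 - 2) + w)*w = -3 + (-4 + w)*w = -3 + w*(-4 + w))
8 + x(R(-4, -1))*(-16) = 8 + (-3 + (⅚)² - 4*⅚)*(-16) = 8 + (-3 + 25/36 - 10/3)*(-16) = 8 - 203/36*(-16) = 8 + 812/9 = 884/9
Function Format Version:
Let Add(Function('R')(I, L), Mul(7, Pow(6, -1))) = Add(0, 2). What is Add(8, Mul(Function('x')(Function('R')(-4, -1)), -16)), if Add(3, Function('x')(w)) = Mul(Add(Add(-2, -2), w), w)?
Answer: Rational(884, 9) ≈ 98.222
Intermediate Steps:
Function('R')(I, L) = Rational(5, 6) (Function('R')(I, L) = Add(Rational(-7, 6), Add(0, 2)) = Add(Rational(-7, 6), 2) = Rational(5, 6))
Function('x')(w) = Add(-3, Mul(w, Add(-4, w))) (Function('x')(w) = Add(-3, Mul(Add(Add(-2, -2), w), w)) = Add(-3, Mul(Add(-4, w), w)) = Add(-3, Mul(w, Add(-4, w))))
Add(8, Mul(Function('x')(Function('R')(-4, -1)), -16)) = Add(8, Mul(Add(-3, Pow(Rational(5, 6), 2), Mul(-4, Rational(5, 6))), -16)) = Add(8, Mul(Add(-3, Rational(25, 36), Rational(-10, 3)), -16)) = Add(8, Mul(Rational(-203, 36), -16)) = Add(8, Rational(812, 9)) = Rational(884, 9)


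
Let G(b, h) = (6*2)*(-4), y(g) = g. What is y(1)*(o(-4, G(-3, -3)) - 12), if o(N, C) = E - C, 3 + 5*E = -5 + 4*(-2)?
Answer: 164/5 ≈ 32.800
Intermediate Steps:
G(b, h) = -48 (G(b, h) = 12*(-4) = -48)
E = -16/5 (E = -3/5 + (-5 + 4*(-2))/5 = -3/5 + (-5 - 8)/5 = -3/5 + (1/5)*(-13) = -3/5 - 13/5 = -16/5 ≈ -3.2000)
o(N, C) = -16/5 - C
y(1)*(o(-4, G(-3, -3)) - 12) = 1*((-16/5 - 1*(-48)) - 12) = 1*((-16/5 + 48) - 12) = 1*(224/5 - 12) = 1*(164/5) = 164/5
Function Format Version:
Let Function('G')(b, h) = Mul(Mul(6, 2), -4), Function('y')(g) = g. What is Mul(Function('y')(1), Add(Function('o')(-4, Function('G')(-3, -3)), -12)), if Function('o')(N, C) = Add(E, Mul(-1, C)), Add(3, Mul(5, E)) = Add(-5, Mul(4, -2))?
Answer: Rational(164, 5) ≈ 32.800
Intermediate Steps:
Function('G')(b, h) = -48 (Function('G')(b, h) = Mul(12, -4) = -48)
E = Rational(-16, 5) (E = Add(Rational(-3, 5), Mul(Rational(1, 5), Add(-5, Mul(4, -2)))) = Add(Rational(-3, 5), Mul(Rational(1, 5), Add(-5, -8))) = Add(Rational(-3, 5), Mul(Rational(1, 5), -13)) = Add(Rational(-3, 5), Rational(-13, 5)) = Rational(-16, 5) ≈ -3.2000)
Function('o')(N, C) = Add(Rational(-16, 5), Mul(-1, C))
Mul(Function('y')(1), Add(Function('o')(-4, Function('G')(-3, -3)), -12)) = Mul(1, Add(Add(Rational(-16, 5), Mul(-1, -48)), -12)) = Mul(1, Add(Add(Rational(-16, 5), 48), -12)) = Mul(1, Add(Rational(224, 5), -12)) = Mul(1, Rational(164, 5)) = Rational(164, 5)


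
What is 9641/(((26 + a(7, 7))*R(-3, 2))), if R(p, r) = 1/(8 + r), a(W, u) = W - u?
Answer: 48205/13 ≈ 3708.1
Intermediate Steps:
9641/(((26 + a(7, 7))*R(-3, 2))) = 9641/(((26 + (7 - 1*7))/(8 + 2))) = 9641/(((26 + (7 - 7))/10)) = 9641/(((26 + 0)*(1/10))) = 9641/((26*(1/10))) = 9641/(13/5) = 9641*(5/13) = 48205/13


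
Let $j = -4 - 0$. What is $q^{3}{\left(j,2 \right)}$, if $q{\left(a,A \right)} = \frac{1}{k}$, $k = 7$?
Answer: $\frac{1}{343} \approx 0.0029155$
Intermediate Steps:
$j = -4$ ($j = -4 + 0 = -4$)
$q{\left(a,A \right)} = \frac{1}{7}$
$q^{3}{\left(j,2 \right)} = \left(\frac{1}{7}\right)^{3} = \frac{1}{343}$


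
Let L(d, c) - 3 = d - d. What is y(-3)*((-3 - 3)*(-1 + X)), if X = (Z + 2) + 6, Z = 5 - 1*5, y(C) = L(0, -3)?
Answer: -126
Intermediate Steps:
L(d, c) = 3 (L(d, c) = 3 + (d - d) = 3 + 0 = 3)
y(C) = 3
Z = 0 (Z = 5 - 5 = 0)
X = 8 (X = (0 + 2) + 6 = 2 + 6 = 8)
y(-3)*((-3 - 3)*(-1 + X)) = 3*((-3 - 3)*(-1 + 8)) = 3*(-6*7) = 3*(-42) = -126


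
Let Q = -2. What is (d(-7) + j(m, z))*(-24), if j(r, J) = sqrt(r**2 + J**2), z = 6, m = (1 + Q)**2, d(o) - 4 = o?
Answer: 72 - 24*sqrt(37) ≈ -73.986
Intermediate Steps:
d(o) = 4 + o
m = 1 (m = (1 - 2)**2 = (-1)**2 = 1)
j(r, J) = sqrt(J**2 + r**2)
(d(-7) + j(m, z))*(-24) = ((4 - 7) + sqrt(6**2 + 1**2))*(-24) = (-3 + sqrt(36 + 1))*(-24) = (-3 + sqrt(37))*(-24) = 72 - 24*sqrt(37)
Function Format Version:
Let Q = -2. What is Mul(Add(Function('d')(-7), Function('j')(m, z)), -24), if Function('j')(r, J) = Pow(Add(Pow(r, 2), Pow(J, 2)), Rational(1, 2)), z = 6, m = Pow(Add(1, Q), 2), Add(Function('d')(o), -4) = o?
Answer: Add(72, Mul(-24, Pow(37, Rational(1, 2)))) ≈ -73.986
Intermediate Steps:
Function('d')(o) = Add(4, o)
m = 1 (m = Pow(Add(1, -2), 2) = Pow(-1, 2) = 1)
Function('j')(r, J) = Pow(Add(Pow(J, 2), Pow(r, 2)), Rational(1, 2))
Mul(Add(Function('d')(-7), Function('j')(m, z)), -24) = Mul(Add(Add(4, -7), Pow(Add(Pow(6, 2), Pow(1, 2)), Rational(1, 2))), -24) = Mul(Add(-3, Pow(Add(36, 1), Rational(1, 2))), -24) = Mul(Add(-3, Pow(37, Rational(1, 2))), -24) = Add(72, Mul(-24, Pow(37, Rational(1, 2))))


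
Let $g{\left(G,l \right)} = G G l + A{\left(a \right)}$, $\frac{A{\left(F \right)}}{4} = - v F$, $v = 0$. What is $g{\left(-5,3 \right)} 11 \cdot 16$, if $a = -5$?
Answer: $13200$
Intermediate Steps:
$A{\left(F \right)} = 0$ ($A{\left(F \right)} = 4 \left(-1\right) 0 F = 4 \cdot 0 F = 4 \cdot 0 = 0$)
$g{\left(G,l \right)} = l G^{2}$ ($g{\left(G,l \right)} = G G l + 0 = G^{2} l + 0 = l G^{2} + 0 = l G^{2}$)
$g{\left(-5,3 \right)} 11 \cdot 16 = 3 \left(-5\right)^{2} \cdot 11 \cdot 16 = 3 \cdot 25 \cdot 11 \cdot 16 = 75 \cdot 11 \cdot 16 = 825 \cdot 16 = 13200$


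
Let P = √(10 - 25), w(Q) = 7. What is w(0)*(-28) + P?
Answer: -196 + I*√15 ≈ -196.0 + 3.873*I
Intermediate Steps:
P = I*√15 (P = √(-15) = I*√15 ≈ 3.873*I)
w(0)*(-28) + P = 7*(-28) + I*√15 = -196 + I*√15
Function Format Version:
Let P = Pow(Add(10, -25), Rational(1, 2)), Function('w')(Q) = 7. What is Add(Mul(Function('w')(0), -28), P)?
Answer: Add(-196, Mul(I, Pow(15, Rational(1, 2)))) ≈ Add(-196.00, Mul(3.8730, I))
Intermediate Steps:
P = Mul(I, Pow(15, Rational(1, 2))) (P = Pow(-15, Rational(1, 2)) = Mul(I, Pow(15, Rational(1, 2))) ≈ Mul(3.8730, I))
Add(Mul(Function('w')(0), -28), P) = Add(Mul(7, -28), Mul(I, Pow(15, Rational(1, 2)))) = Add(-196, Mul(I, Pow(15, Rational(1, 2))))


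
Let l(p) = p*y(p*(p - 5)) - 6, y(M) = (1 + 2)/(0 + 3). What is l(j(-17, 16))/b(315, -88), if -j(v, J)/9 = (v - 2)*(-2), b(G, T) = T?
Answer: 87/22 ≈ 3.9545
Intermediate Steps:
y(M) = 1 (y(M) = 3/3 = 3*(1/3) = 1)
j(v, J) = -36 + 18*v (j(v, J) = -9*(v - 2)*(-2) = -9*(-2 + v)*(-2) = -9*(4 - 2*v) = -36 + 18*v)
l(p) = -6 + p (l(p) = p*1 - 6 = p - 6 = -6 + p)
l(j(-17, 16))/b(315, -88) = (-6 + (-36 + 18*(-17)))/(-88) = (-6 + (-36 - 306))*(-1/88) = (-6 - 342)*(-1/88) = -348*(-1/88) = 87/22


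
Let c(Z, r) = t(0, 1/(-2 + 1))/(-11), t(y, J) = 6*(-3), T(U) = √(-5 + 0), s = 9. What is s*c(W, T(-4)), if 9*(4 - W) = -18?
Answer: 162/11 ≈ 14.727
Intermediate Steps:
T(U) = I*√5 (T(U) = √(-5) = I*√5)
W = 6 (W = 4 - ⅑*(-18) = 4 + 2 = 6)
t(y, J) = -18
c(Z, r) = 18/11 (c(Z, r) = -18/(-11) = -18*(-1/11) = 18/11)
s*c(W, T(-4)) = 9*(18/11) = 162/11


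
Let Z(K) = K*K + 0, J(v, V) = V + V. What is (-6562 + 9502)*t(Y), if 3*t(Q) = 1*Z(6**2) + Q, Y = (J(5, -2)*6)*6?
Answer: 1128960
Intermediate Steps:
J(v, V) = 2*V
Y = -144 (Y = ((2*(-2))*6)*6 = -4*6*6 = -24*6 = -144)
Z(K) = K**2 (Z(K) = K**2 + 0 = K**2)
t(Q) = 432 + Q/3 (t(Q) = (1*(6**2)**2 + Q)/3 = (1*36**2 + Q)/3 = (1*1296 + Q)/3 = (1296 + Q)/3 = 432 + Q/3)
(-6562 + 9502)*t(Y) = (-6562 + 9502)*(432 + (1/3)*(-144)) = 2940*(432 - 48) = 2940*384 = 1128960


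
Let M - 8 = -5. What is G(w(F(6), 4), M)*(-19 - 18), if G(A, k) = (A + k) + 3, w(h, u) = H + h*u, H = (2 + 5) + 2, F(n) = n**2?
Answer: -5883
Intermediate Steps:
M = 3 (M = 8 - 5 = 3)
H = 9 (H = 7 + 2 = 9)
w(h, u) = 9 + h*u
G(A, k) = 3 + A + k
G(w(F(6), 4), M)*(-19 - 18) = (3 + (9 + 6**2*4) + 3)*(-19 - 18) = (3 + (9 + 36*4) + 3)*(-37) = (3 + (9 + 144) + 3)*(-37) = (3 + 153 + 3)*(-37) = 159*(-37) = -5883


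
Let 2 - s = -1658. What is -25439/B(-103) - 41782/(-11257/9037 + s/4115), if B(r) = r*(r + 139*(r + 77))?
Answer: 118971392911460729/2398265571177 ≈ 49607.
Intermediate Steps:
B(r) = r*(10703 + 140*r) (B(r) = r*(r + 139*(77 + r)) = r*(r + (10703 + 139*r)) = r*(10703 + 140*r))
s = 1660 (s = 2 - 1*(-1658) = 2 + 1658 = 1660)
-25439/B(-103) - 41782/(-11257/9037 + s/4115) = -25439*(-1/(721*(1529 + 20*(-103)))) - 41782/(-11257/9037 + 1660/4115) = -25439*(-1/(721*(1529 - 2060))) - 41782/(-11257*1/9037 + 1660*(1/4115)) = -25439/(7*(-103)*(-531)) - 41782/(-11257/9037 + 332/823) = -25439/382851 - 41782/(-6264227/7437451) = -25439*1/382851 - 41782*(-7437451/6264227) = -25439/382851 + 310751577682/6264227 = 118971392911460729/2398265571177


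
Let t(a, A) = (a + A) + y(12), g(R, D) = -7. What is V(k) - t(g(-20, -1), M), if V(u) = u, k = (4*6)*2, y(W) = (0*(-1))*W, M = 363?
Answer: -308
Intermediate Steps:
y(W) = 0 (y(W) = 0*W = 0)
k = 48 (k = 24*2 = 48)
t(a, A) = A + a (t(a, A) = (a + A) + 0 = (A + a) + 0 = A + a)
V(k) - t(g(-20, -1), M) = 48 - (363 - 7) = 48 - 1*356 = 48 - 356 = -308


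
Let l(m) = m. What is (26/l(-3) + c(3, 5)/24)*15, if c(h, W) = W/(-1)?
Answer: -1065/8 ≈ -133.13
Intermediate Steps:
c(h, W) = -W (c(h, W) = W*(-1) = -W)
(26/l(-3) + c(3, 5)/24)*15 = (26/(-3) - 1*5/24)*15 = (26*(-1/3) - 5*1/24)*15 = (-26/3 - 5/24)*15 = -71/8*15 = -1065/8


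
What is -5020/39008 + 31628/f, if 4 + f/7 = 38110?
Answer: -13162477/1300633992 ≈ -0.010120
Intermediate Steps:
f = 266742 (f = -28 + 7*38110 = -28 + 266770 = 266742)
-5020/39008 + 31628/f = -5020/39008 + 31628/266742 = -5020*1/39008 + 31628*(1/266742) = -1255/9752 + 15814/133371 = -13162477/1300633992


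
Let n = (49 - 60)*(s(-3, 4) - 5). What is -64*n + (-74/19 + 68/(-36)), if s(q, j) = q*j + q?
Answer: -2408669/171 ≈ -14086.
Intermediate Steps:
s(q, j) = q + j*q (s(q, j) = j*q + q = q + j*q)
n = 220 (n = (49 - 60)*(-3*(1 + 4) - 5) = -11*(-3*5 - 5) = -11*(-15 - 5) = -11*(-20) = 220)
-64*n + (-74/19 + 68/(-36)) = -64*220 + (-74/19 + 68/(-36)) = -14080 + (-74*1/19 + 68*(-1/36)) = -14080 + (-74/19 - 17/9) = -14080 - 989/171 = -2408669/171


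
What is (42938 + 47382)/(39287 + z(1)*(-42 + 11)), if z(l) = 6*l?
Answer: 90320/39101 ≈ 2.3099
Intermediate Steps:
(42938 + 47382)/(39287 + z(1)*(-42 + 11)) = (42938 + 47382)/(39287 + (6*1)*(-42 + 11)) = 90320/(39287 + 6*(-31)) = 90320/(39287 - 186) = 90320/39101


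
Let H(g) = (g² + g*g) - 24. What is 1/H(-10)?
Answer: 1/176 ≈ 0.0056818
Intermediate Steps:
H(g) = -24 + 2*g² (H(g) = (g² + g²) - 24 = 2*g² - 24 = -24 + 2*g²)
1/H(-10) = 1/(-24 + 2*(-10)²) = 1/(-24 + 2*100) = 1/(-24 + 200) = 1/176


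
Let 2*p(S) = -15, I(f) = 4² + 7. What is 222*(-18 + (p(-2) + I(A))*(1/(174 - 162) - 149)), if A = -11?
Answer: -2065673/4 ≈ -5.1642e+5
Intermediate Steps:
I(f) = 23 (I(f) = 16 + 7 = 23)
p(S) = -15/2 (p(S) = (½)*(-15) = -15/2)
222*(-18 + (p(-2) + I(A))*(1/(174 - 162) - 149)) = 222*(-18 + (-15/2 + 23)*(1/(174 - 162) - 149)) = 222*(-18 + 31*(1/12 - 149)/2) = 222*(-18 + (31/2)*(-1787/12)) = 222*(-18 - 55397/24) = 222*(-55829/24) = -2065673/4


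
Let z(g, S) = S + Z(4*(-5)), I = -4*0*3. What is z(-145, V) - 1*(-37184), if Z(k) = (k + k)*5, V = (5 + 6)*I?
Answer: 36984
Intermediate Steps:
I = 0 (I = 0*3 = 0)
V = 0 (V = (5 + 6)*0 = 11*0 = 0)
Z(k) = 10*k (Z(k) = (2*k)*5 = 10*k)
z(g, S) = -200 + S (z(g, S) = S + 10*(4*(-5)) = S + 10*(-20) = S - 200 = -200 + S)
z(-145, V) - 1*(-37184) = (-200 + 0) - 1*(-37184) = -200 + 37184 = 36984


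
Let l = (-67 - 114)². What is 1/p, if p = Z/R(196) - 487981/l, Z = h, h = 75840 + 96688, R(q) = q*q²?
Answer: -15417195556/229288644813 ≈ -0.067239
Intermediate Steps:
R(q) = q³
l = 32761 (l = (-181)² = 32761)
h = 172528
Z = 172528
p = -229288644813/15417195556 (p = 172528/(196³) - 487981/32761 = 172528/7529536 - 487981*1/32761 = 172528*(1/7529536) - 487981/32761 = 10783/470596 - 487981/32761 = -229288644813/15417195556 ≈ -14.872)
1/p = 1/(-229288644813/15417195556) = -15417195556/229288644813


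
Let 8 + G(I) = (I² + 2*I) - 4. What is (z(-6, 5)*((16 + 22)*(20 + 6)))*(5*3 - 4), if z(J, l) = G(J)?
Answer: 130416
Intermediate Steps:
G(I) = -12 + I² + 2*I (G(I) = -8 + ((I² + 2*I) - 4) = -8 + (-4 + I² + 2*I) = -12 + I² + 2*I)
z(J, l) = -12 + J² + 2*J
(z(-6, 5)*((16 + 22)*(20 + 6)))*(5*3 - 4) = ((-12 + (-6)² + 2*(-6))*((16 + 22)*(20 + 6)))*(5*3 - 4) = ((-12 + 36 - 12)*(38*26))*(15 - 4) = (12*988)*11 = 11856*11 = 130416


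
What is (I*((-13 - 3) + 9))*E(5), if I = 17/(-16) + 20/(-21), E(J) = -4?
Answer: -677/12 ≈ -56.417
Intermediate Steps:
I = -677/336 (I = 17*(-1/16) + 20*(-1/21) = -17/16 - 20/21 = -677/336 ≈ -2.0149)
(I*((-13 - 3) + 9))*E(5) = -677*((-13 - 3) + 9)/336*(-4) = -677*(-16 + 9)/336*(-4) = -677/336*(-7)*(-4) = (677/48)*(-4) = -677/12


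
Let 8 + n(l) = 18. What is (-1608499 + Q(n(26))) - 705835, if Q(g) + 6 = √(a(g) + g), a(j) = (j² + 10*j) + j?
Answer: -2314340 + 2*√55 ≈ -2.3143e+6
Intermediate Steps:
a(j) = j² + 11*j
n(l) = 10 (n(l) = -8 + 18 = 10)
Q(g) = -6 + √(g + g*(11 + g)) (Q(g) = -6 + √(g*(11 + g) + g) = -6 + √(g + g*(11 + g)))
(-1608499 + Q(n(26))) - 705835 = (-1608499 + (-6 + √(10*(12 + 10)))) - 705835 = (-1608499 + (-6 + √(10*22))) - 705835 = (-1608499 + (-6 + √220)) - 705835 = (-1608499 + (-6 + 2*√55)) - 705835 = (-1608505 + 2*√55) - 705835 = -2314340 + 2*√55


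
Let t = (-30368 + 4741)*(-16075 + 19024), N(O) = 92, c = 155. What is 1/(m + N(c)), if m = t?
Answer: -1/75573931 ≈ -1.3232e-8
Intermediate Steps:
t = -75574023 (t = -25627*2949 = -75574023)
m = -75574023
1/(m + N(c)) = 1/(-75574023 + 92) = 1/(-75573931) = -1/75573931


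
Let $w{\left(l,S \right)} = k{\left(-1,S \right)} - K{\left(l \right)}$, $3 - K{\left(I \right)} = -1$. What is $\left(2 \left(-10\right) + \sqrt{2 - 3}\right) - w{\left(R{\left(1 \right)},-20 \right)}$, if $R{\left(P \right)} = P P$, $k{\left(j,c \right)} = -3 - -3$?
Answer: $-16 + i \approx -16.0 + 1.0 i$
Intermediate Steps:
$K{\left(I \right)} = 4$ ($K{\left(I \right)} = 3 - -1 = 3 + 1 = 4$)
$k{\left(j,c \right)} = 0$ ($k{\left(j,c \right)} = -3 + 3 = 0$)
$R{\left(P \right)} = P^{2}$
$w{\left(l,S \right)} = -4$ ($w{\left(l,S \right)} = 0 - 4 = -4$)
$\left(2 \left(-10\right) + \sqrt{2 - 3}\right) - w{\left(R{\left(1 \right)},-20 \right)} = \left(2 \left(-10\right) + \sqrt{2 - 3}\right) - -4 = \left(-20 + \sqrt{-1}\right) + 4 = \left(-20 + i\right) + 4 = -16 + i$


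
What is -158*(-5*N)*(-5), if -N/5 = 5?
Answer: 98750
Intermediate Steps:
N = -25 (N = -5*5 = -25)
-158*(-5*N)*(-5) = -158*(-5*(-25))*(-5) = -19750*(-5) = -158*(-625) = 98750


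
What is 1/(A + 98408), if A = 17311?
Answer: 1/115719 ≈ 8.6416e-6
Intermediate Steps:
1/(A + 98408) = 1/(17311 + 98408) = 1/115719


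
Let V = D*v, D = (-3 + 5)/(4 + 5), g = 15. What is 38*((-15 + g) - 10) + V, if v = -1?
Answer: -3422/9 ≈ -380.22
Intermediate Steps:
D = 2/9 ≈ 0.22222
V = -2/9 (V = (2/9)*(-1) = -2/9 ≈ -0.22222)
38*((-15 + g) - 10) + V = 38*((-15 + 15) - 10) - 2/9 = 38*(0 - 10) - 2/9 = 38*(-10) - 2/9 = -380 - 2/9 = -3422/9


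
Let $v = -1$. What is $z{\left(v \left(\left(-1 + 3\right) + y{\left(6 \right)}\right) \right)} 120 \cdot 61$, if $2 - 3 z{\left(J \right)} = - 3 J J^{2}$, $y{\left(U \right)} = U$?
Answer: $-3742960$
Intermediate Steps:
$z{\left(J \right)} = \frac{2}{3} + J^{3}$ ($z{\left(J \right)} = \frac{2}{3} - \frac{- 3 J J^{2}}{3} = \frac{2}{3} - \frac{\left(-3\right) J^{3}}{3} = \frac{2}{3} + J^{3}$)
$z{\left(v \left(\left(-1 + 3\right) + y{\left(6 \right)}\right) \right)} 120 \cdot 61 = \left(\frac{2}{3} + \left(- (\left(-1 + 3\right) + 6)\right)^{3}\right) 120 \cdot 61 = \left(\frac{2}{3} + \left(- (2 + 6)\right)^{3}\right) 120 \cdot 61 = \left(\frac{2}{3} + \left(\left(-1\right) 8\right)^{3}\right) 120 \cdot 61 = \left(\frac{2}{3} + \left(-8\right)^{3}\right) 120 \cdot 61 = \left(\frac{2}{3} - 512\right) 120 \cdot 61 = \left(- \frac{1534}{3}\right) 120 \cdot 61 = \left(-61360\right) 61 = -3742960$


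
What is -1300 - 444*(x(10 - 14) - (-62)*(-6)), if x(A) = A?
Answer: 165644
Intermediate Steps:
-1300 - 444*(x(10 - 14) - (-62)*(-6)) = -1300 - 444*((10 - 14) - (-62)*(-6)) = -1300 - 444*(-4 - 1*372) = -1300 - 444*(-4 - 372) = -1300 - 444*(-376) = -1300 + 166944 = 165644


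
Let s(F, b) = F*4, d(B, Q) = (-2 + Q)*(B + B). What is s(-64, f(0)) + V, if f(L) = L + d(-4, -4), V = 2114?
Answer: 1858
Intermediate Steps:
d(B, Q) = 2*B*(-2 + Q) (d(B, Q) = (-2 + Q)*(2*B) = 2*B*(-2 + Q))
f(L) = 48 + L (f(L) = L + 2*(-4)*(-2 - 4) = L + 2*(-4)*(-6) = L + 48 = 48 + L)
s(F, b) = 4*F
s(-64, f(0)) + V = 4*(-64) + 2114 = -256 + 2114 = 1858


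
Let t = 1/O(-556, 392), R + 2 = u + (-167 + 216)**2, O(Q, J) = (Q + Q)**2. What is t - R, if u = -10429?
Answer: 9929448321/1236544 ≈ 8030.0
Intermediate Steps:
O(Q, J) = 4*Q**2 (O(Q, J) = (2*Q)**2 = 4*Q**2)
R = -8030 (R = -2 + (-10429 + (-167 + 216)**2) = -2 + (-10429 + 49**2) = -2 + (-10429 + 2401) = -2 - 8028 = -8030)
t = 1/1236544 (t = 1/(4*(-556)**2) = 1/(4*309136) = 1/1236544 ≈ 8.0871e-7)
t - R = 1/1236544 - 1*(-8030) = 1/1236544 + 8030 = 9929448321/1236544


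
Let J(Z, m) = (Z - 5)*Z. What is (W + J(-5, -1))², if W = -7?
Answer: 1849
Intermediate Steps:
J(Z, m) = Z*(-5 + Z) (J(Z, m) = (-5 + Z)*Z = Z*(-5 + Z))
(W + J(-5, -1))² = (-7 - 5*(-5 - 5))² = (-7 - 5*(-10))² = (-7 + 50)² = 43² = 1849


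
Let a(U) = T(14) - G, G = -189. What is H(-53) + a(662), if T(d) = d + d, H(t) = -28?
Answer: 189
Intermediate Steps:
T(d) = 2*d
a(U) = 217 (a(U) = 2*14 - 1*(-189) = 28 + 189 = 217)
H(-53) + a(662) = -28 + 217 = 189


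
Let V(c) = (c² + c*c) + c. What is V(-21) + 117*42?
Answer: 5775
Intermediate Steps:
V(c) = c + 2*c² (V(c) = (c² + c²) + c = 2*c² + c = c + 2*c²)
V(-21) + 117*42 = -21*(1 + 2*(-21)) + 117*42 = -21*(1 - 42) + 4914 = -21*(-41) + 4914 = 861 + 4914 = 5775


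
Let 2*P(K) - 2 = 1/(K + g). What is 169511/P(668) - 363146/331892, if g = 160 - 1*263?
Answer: 31786324459717/187684926 ≈ 1.6936e+5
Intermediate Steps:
g = -103 (g = 160 - 263 = -103)
P(K) = 1 + 1/(2*(-103 + K)) (P(K) = 1 + 1/(2*(K - 103)) = 1 + 1/(2*(-103 + K)))
169511/P(668) - 363146/331892 = 169511/(((-205/2 + 668)/(-103 + 668))) - 363146/331892 = 169511/(((1131/2)/565)) - 363146*1/331892 = 169511/(((1/565)*(1131/2))) - 181573/165946 = 169511/(1131/1130) - 181573/165946 = 169511*(1130/1131) - 181573/165946 = 191547430/1131 - 181573/165946 = 31786324459717/187684926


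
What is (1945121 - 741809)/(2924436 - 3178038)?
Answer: -200552/42267 ≈ -4.7449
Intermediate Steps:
(1945121 - 741809)/(2924436 - 3178038) = 1203312/(-253602) = 1203312*(-1/253602) = -200552/42267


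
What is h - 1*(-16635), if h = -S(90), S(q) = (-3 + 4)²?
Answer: 16634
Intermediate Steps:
S(q) = 1 (S(q) = 1² = 1)
h = -1 (h = -1*1 = -1)
h - 1*(-16635) = -1 - 1*(-16635) = -1 + 16635 = 16634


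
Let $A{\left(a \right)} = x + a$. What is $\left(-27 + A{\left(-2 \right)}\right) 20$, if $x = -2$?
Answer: $-620$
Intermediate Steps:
$A{\left(a \right)} = -2 + a$
$\left(-27 + A{\left(-2 \right)}\right) 20 = \left(-27 - 4\right) 20 = \left(-31\right) 20 = -620$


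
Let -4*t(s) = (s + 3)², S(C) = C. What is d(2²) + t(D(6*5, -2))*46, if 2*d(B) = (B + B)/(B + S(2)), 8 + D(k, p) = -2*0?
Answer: -1721/6 ≈ -286.83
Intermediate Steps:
D(k, p) = -8 (D(k, p) = -8 - 2*0 = -8 + 0 = -8)
d(B) = B/(2 + B) (d(B) = ((B + B)/(B + 2))/2 = ((2*B)/(2 + B))/2 = (2*B/(2 + B))/2 = B/(2 + B))
t(s) = -(3 + s)²/4 (t(s) = -(s + 3)²/4 = -(3 + s)²/4)
d(2²) + t(D(6*5, -2))*46 = 2²/(2 + 2²) - (3 - 8)²/4*46 = 4/(2 + 4) - ¼*(-5)²*46 = 4/6 - ¼*25*46 = 4*(⅙) - 25/4*46 = ⅔ - 575/2 = -1721/6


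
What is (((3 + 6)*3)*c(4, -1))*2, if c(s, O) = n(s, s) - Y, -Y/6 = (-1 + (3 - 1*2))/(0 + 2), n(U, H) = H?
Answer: 216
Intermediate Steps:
Y = 0 (Y = -6*(-1 + (3 - 1*2))/(0 + 2) = -6*(-1 + (3 - 2))/2 = -6*(-1 + 1)/2 = -0/2 = -6*0 = 0)
c(s, O) = s (c(s, O) = s - 1*0 = s + 0 = s)
(((3 + 6)*3)*c(4, -1))*2 = (((3 + 6)*3)*4)*2 = ((9*3)*4)*2 = (27*4)*2 = 108*2 = 216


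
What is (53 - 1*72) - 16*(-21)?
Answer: 317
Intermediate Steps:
(53 - 1*72) - 16*(-21) = (53 - 72) + 336 = -19 + 336 = 317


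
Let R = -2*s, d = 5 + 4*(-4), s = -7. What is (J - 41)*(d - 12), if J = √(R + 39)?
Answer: 943 - 23*√53 ≈ 775.56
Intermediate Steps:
d = -11 (d = 5 - 16 = -11)
R = 14 (R = -2*(-7) = 14)
J = √53 (J = √(14 + 39) = √53 ≈ 7.2801)
(J - 41)*(d - 12) = (√53 - 41)*(-11 - 12) = (-41 + √53)*(-23) = 943 - 23*√53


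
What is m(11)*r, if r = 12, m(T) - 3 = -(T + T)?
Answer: -228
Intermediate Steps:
m(T) = 3 - 2*T (m(T) = 3 - (T + T) = 3 - 2*T)
m(11)*r = (3 - 2*11)*12 = (3 - 22)*12 = -19*12 = -228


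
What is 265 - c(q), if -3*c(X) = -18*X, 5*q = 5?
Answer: 259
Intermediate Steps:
q = 1 (q = (1/5)*5 = 1)
c(X) = 6*X (c(X) = -(-6)*X = 6*X)
265 - c(q) = 265 - 6 = 259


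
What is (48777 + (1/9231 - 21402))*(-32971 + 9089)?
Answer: -6034948586132/9231 ≈ -6.5377e+8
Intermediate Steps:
(48777 + (1/9231 - 21402))*(-32971 + 9089) = (48777 + (1/9231 - 21402))*(-23882) = (48777 - 197561861/9231)*(-23882) = (252698626/9231)*(-23882) = -6034948586132/9231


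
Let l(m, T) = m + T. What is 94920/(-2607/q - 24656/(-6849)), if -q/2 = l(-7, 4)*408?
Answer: 35365825152/944501 ≈ 37444.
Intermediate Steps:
l(m, T) = T + m
q = 2448 (q = -2*(4 - 7)*408 = -(-6)*408 = -2*(-1224) = 2448)
94920/(-2607/q - 24656/(-6849)) = 94920/(-2607/2448 - 24656/(-6849)) = 94920/(-2607*1/2448 - 24656*(-1/6849)) = 94920/(-869/816 + 24656/6849) = 94920/(4722505/1862928) = 94920*(1862928/4722505) = 35365825152/944501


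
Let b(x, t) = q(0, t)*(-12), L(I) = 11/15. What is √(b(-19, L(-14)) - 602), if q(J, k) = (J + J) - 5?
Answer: I*√542 ≈ 23.281*I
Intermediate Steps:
L(I) = 11/15 (L(I) = 11*(1/15) = 11/15)
q(J, k) = -5 + 2*J (q(J, k) = 2*J - 5 = -5 + 2*J)
b(x, t) = 60 (b(x, t) = (-5 + 2*0)*(-12) = (-5 + 0)*(-12) = -5*(-12) = 60)
√(b(-19, L(-14)) - 602) = √(60 - 602) = √(-542) = I*√542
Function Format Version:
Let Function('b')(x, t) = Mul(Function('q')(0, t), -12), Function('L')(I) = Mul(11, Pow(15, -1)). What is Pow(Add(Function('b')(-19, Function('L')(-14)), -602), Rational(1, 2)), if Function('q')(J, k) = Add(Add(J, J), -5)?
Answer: Mul(I, Pow(542, Rational(1, 2))) ≈ Mul(23.281, I)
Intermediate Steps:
Function('L')(I) = Rational(11, 15) (Function('L')(I) = Mul(11, Rational(1, 15)) = Rational(11, 15))
Function('q')(J, k) = Add(-5, Mul(2, J)) (Function('q')(J, k) = Add(Mul(2, J), -5) = Add(-5, Mul(2, J)))
Function('b')(x, t) = 60 (Function('b')(x, t) = Mul(Add(-5, Mul(2, 0)), -12) = Mul(Add(-5, 0), -12) = Mul(-5, -12) = 60)
Pow(Add(Function('b')(-19, Function('L')(-14)), -602), Rational(1, 2)) = Pow(Add(60, -602), Rational(1, 2)) = Pow(-542, Rational(1, 2)) = Mul(I, Pow(542, Rational(1, 2)))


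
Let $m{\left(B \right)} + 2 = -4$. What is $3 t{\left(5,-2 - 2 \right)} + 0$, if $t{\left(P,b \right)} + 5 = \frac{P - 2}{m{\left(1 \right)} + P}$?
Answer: $-24$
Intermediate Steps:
$m{\left(B \right)} = -6$ ($m{\left(B \right)} = -2 - 4 = -6$)
$t{\left(P,b \right)} = -5 + \frac{-2 + P}{-6 + P}$ ($t{\left(P,b \right)} = -5 + \frac{P - 2}{-6 + P} = -5 + \frac{-2 + P}{-6 + P}$)
$3 t{\left(5,-2 - 2 \right)} + 0 = 3 \frac{4 \left(7 - 5\right)}{-6 + 5} + 0 = 3 \frac{4 \left(7 - 5\right)}{-1} + 0 = 3 \cdot 4 \left(-1\right) 2 + 0 = 3 \left(-8\right) + 0 = -24 + 0 = -24$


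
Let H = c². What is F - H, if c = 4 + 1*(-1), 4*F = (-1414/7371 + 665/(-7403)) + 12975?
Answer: 50430977225/15590718 ≈ 3234.7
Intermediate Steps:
F = 50571293687/15590718 (F = ((-1414/7371 + 665/(-7403)) + 12975)/4 = ((-1414*1/7371 + 665*(-1/7403)) + 12975)/4 = ((-202/1053 - 665/7403) + 12975)/4 = (-2195651/7795359 + 12975)/4 = (¼)*(101142587374/7795359) = 50571293687/15590718 ≈ 3243.7)
c = 3 (c = 4 - 1 = 3)
H = 9 (H = 3² = 9)
F - H = 50571293687/15590718 - 1*9 = 50571293687/15590718 - 9 = 50430977225/15590718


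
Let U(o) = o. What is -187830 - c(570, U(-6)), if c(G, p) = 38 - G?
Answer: -187298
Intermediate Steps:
-187830 - c(570, U(-6)) = -187830 - (38 - 1*570) = -187830 - (38 - 570) = -187830 - 1*(-532) = -187830 + 532 = -187298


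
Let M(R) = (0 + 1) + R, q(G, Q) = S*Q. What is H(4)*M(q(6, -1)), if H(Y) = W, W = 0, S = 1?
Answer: 0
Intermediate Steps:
q(G, Q) = Q (q(G, Q) = 1*Q = Q)
H(Y) = 0
M(R) = 1 + R
H(4)*M(q(6, -1)) = 0*(1 - 1) = 0*0 = 0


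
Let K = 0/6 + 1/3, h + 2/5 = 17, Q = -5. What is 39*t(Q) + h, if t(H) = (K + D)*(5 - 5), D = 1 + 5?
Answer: 83/5 ≈ 16.600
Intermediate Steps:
h = 83/5 (h = -⅖ + 17 = 83/5 ≈ 16.600)
K = ⅓ (K = 0*(⅙) + 1*(⅓) = 0 + ⅓ = ⅓ ≈ 0.33333)
D = 6
t(H) = 0 (t(H) = (⅓ + 6)*(5 - 5) = (19/3)*0 = 0)
39*t(Q) + h = 39*0 + 83/5 = 0 + 83/5 = 83/5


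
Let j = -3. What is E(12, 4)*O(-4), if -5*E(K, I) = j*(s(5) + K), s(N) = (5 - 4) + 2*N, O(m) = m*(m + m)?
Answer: 2208/5 ≈ 441.60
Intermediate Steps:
O(m) = 2*m² (O(m) = m*(2*m) = 2*m²)
s(N) = 1 + 2*N
E(K, I) = 33/5 + 3*K/5 (E(K, I) = -(-3)*((1 + 2*5) + K)/5 = -(-3)*((1 + 10) + K)/5 = -(-3)*(11 + K)/5 = -(-33 - 3*K)/5 = 33/5 + 3*K/5)
E(12, 4)*O(-4) = (33/5 + (⅗)*12)*(2*(-4)²) = (33/5 + 36/5)*(2*16) = (69/5)*32 = 2208/5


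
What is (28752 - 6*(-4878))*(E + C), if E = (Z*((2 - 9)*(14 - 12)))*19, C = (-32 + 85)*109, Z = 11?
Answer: 165415020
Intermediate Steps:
C = 5777 (C = 53*109 = 5777)
E = -2926 (E = (11*((2 - 9)*(14 - 12)))*19 = (11*(-7*2))*19 = (11*(-14))*19 = -154*19 = -2926)
(28752 - 6*(-4878))*(E + C) = (28752 - 6*(-4878))*(-2926 + 5777) = (28752 + 29268)*2851 = 58020*2851 = 165415020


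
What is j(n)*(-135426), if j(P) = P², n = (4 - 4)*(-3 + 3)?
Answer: 0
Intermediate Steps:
n = 0 (n = 0*0 = 0)
j(n)*(-135426) = 0²*(-135426) = 0*(-135426) = 0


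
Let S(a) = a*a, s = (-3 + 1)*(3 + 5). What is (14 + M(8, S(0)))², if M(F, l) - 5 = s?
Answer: 9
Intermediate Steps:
s = -16 (s = -2*8 = -16)
S(a) = a²
M(F, l) = -11 (M(F, l) = 5 - 16 = -11)
(14 + M(8, S(0)))² = (14 - 11)² = 3² = 9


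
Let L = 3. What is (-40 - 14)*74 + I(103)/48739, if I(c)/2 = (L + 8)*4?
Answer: -194760956/48739 ≈ -3996.0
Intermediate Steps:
I(c) = 88 (I(c) = 2*((3 + 8)*4) = 2*(11*4) = 2*44 = 88)
(-40 - 14)*74 + I(103)/48739 = (-40 - 14)*74 + 88/48739 = -54*74 + 88*(1/48739) = -3996 + 88/48739 = -194760956/48739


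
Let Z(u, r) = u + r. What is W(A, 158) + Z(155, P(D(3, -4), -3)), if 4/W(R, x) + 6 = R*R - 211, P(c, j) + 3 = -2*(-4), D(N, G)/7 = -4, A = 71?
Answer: 192961/1206 ≈ 160.00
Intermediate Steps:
D(N, G) = -28 (D(N, G) = 7*(-4) = -28)
P(c, j) = 5 (P(c, j) = -3 - 2*(-4) = -3 + 8 = 5)
W(R, x) = 4/(-217 + R²) (W(R, x) = 4/(-6 + (R*R - 211)) = 4/(-6 + (R² - 211)) = 4/(-6 + (-211 + R²)) = 4/(-217 + R²))
Z(u, r) = r + u
W(A, 158) + Z(155, P(D(3, -4), -3)) = 4/(-217 + 71²) + (5 + 155) = 4/(-217 + 5041) + 160 = 4/4824 + 160 = 4*(1/4824) + 160 = 1/1206 + 160 = 192961/1206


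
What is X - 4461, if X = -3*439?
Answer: -5778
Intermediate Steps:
X = -1317
X - 4461 = -1317 - 4461 = -5778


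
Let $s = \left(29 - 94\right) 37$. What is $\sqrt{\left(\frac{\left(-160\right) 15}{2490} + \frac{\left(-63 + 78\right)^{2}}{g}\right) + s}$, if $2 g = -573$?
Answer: $\frac{3 i \sqrt{67206494815}}{15853} \approx 49.059 i$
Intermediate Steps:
$g = - \frac{573}{2}$ ($g = \frac{1}{2} \left(-573\right) = - \frac{573}{2} \approx -286.5$)
$s = -2405$ ($s = \left(-65\right) 37 = -2405$)
$\sqrt{\left(\frac{\left(-160\right) 15}{2490} + \frac{\left(-63 + 78\right)^{2}}{g}\right) + s} = \sqrt{\left(\frac{\left(-160\right) 15}{2490} + \frac{\left(-63 + 78\right)^{2}}{- \frac{573}{2}}\right) - 2405} = \sqrt{\left(\left(-2400\right) \frac{1}{2490} + 15^{2} \left(- \frac{2}{573}\right)\right) - 2405} = \sqrt{\left(- \frac{80}{83} + 225 \left(- \frac{2}{573}\right)\right) - 2405} = \sqrt{\left(- \frac{80}{83} - \frac{150}{191}\right) - 2405} = \sqrt{- \frac{27730}{15853} - 2405} = \sqrt{- \frac{38154195}{15853}} = \frac{3 i \sqrt{67206494815}}{15853}$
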